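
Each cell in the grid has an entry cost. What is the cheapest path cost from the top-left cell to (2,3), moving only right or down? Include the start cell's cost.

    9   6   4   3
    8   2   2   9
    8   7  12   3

One optimal route is (0,0)→(0,1)→(1,1)→(1,2)→(1,3)→(2,3).
Its cost is 9 + 6 + 2 + 2 + 9 + 3 = 31.

31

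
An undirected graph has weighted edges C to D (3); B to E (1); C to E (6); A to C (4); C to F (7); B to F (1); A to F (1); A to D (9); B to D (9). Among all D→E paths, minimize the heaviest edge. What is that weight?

4

Comparing a few candidate routes:
D-A-F-C-E: max(9, 1, 7, 6) = 9
D-C-A-F-B-E: max(3, 4, 1, 1, 1) = 4
D-C-F-B-E: max(3, 7, 1, 1) = 7
D-C-E: max(3, 6) = 6
The minimum achievable maximum is 4.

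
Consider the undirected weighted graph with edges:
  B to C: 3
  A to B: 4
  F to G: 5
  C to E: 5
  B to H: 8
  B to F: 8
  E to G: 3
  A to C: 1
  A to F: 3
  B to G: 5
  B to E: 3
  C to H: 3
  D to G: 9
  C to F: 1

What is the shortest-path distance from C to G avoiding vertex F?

Comparing a few candidate routes:
C-E-G: 5 + 3 = 8
C-B-G: 3 + 5 = 8
C-B-E-G: 3 + 3 + 3 = 9
Shortest: 8.

8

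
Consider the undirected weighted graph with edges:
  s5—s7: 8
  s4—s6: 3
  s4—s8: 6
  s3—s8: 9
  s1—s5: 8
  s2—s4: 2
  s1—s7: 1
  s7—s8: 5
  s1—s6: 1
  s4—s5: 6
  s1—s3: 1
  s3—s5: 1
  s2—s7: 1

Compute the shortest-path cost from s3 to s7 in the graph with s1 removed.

Paths from s3 to s7 avoiding s1:
s3 → s8 → s4 → s5 → s7: 9 + 6 + 6 + 8 = 29
s3 → s5 → s4 → s2 → s7: 1 + 6 + 2 + 1 = 10
s3 → s5 → s7: 1 + 8 = 9
s3 → s5 → s4 → s8 → s7: 1 + 6 + 6 + 5 = 18
s3 → s8 → s7: 9 + 5 = 14
s3 → s8 → s4 → s2 → s7: 9 + 6 + 2 + 1 = 18
The minimum is 9.

9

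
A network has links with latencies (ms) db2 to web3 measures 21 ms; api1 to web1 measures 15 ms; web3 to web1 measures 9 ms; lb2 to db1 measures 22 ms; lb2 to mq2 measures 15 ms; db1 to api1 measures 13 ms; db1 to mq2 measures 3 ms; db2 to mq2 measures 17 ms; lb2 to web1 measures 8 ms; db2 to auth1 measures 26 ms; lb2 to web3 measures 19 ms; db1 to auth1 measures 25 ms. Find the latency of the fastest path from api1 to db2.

33

Checking several routes:
api1 - db1 - mq2 - db2: 13 + 3 + 17 = 33
api1 - db1 - auth1 - db2: 13 + 25 + 26 = 64
api1 - web1 - lb2 - mq2 - db2: 15 + 8 + 15 + 17 = 55
api1 - web1 - lb2 - web3 - db2: 15 + 8 + 19 + 21 = 63
api1 - web1 - web3 - db2: 15 + 9 + 21 = 45
Best route has total 33 ms.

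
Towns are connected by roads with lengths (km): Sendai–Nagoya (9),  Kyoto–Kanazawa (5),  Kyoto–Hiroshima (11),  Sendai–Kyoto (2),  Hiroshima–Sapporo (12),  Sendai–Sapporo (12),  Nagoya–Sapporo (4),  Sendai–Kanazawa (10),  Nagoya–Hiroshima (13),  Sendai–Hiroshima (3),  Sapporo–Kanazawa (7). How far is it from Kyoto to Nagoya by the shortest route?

A few of the Kyoto→Nagoya routes:
Kyoto→Sendai→Nagoya: 2 + 9 = 11
Kyoto→Sendai→Sapporo→Nagoya: 2 + 12 + 4 = 18
Kyoto→Sendai→Hiroshima→Sapporo→Nagoya: 2 + 3 + 12 + 4 = 21
Kyoto→Sendai→Hiroshima→Nagoya: 2 + 3 + 13 = 18
Kyoto→Kanazawa→Sapporo→Nagoya: 5 + 7 + 4 = 16
Shortest: 11 km.

11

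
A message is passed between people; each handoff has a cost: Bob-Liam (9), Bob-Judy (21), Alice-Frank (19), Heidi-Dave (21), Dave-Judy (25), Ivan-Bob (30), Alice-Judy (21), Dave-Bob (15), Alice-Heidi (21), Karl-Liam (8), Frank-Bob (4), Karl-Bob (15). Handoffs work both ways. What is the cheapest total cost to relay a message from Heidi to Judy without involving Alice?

46

Paths from Heidi to Judy avoiding Alice:
Heidi -> Dave -> Bob -> Judy: 21 + 15 + 21 = 57
Heidi -> Dave -> Judy: 21 + 25 = 46
Best route has total 46.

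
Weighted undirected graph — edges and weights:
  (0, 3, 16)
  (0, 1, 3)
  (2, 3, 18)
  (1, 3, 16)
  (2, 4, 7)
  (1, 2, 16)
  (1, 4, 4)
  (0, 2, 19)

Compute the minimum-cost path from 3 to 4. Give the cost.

20

Checking several routes:
3-2-4: 18 + 7 = 25
3-0-1-4: 16 + 3 + 4 = 23
3-1-2-4: 16 + 16 + 7 = 39
3-1-4: 16 + 4 = 20
3-2-1-4: 18 + 16 + 4 = 38
The minimum is 20.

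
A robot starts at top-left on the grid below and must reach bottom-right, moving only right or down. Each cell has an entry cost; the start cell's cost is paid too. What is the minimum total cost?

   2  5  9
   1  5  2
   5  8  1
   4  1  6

Best path: r0c0 r1c0 r1c1 r1c2 r2c2 r3c2
Cost: 2 + 1 + 5 + 2 + 1 + 6 = 17
(Top row then right column would cost 25.)

17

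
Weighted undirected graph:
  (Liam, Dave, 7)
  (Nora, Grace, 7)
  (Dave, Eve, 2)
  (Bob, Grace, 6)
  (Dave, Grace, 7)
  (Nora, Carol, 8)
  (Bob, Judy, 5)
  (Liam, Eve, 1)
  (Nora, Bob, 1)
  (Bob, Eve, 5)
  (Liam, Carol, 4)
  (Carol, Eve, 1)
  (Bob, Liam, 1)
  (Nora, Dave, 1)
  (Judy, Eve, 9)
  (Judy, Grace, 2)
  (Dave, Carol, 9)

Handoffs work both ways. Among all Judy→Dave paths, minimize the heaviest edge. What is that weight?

Checking several routes:
Judy -> Bob -> Liam -> Carol -> Eve -> Dave: max(5, 1, 4, 1, 2) = 5
Judy -> Bob -> Liam -> Eve -> Dave: max(5, 1, 1, 2) = 5
Judy -> Bob -> Eve -> Dave: max(5, 5, 2) = 5
Best route has worst link 5.

5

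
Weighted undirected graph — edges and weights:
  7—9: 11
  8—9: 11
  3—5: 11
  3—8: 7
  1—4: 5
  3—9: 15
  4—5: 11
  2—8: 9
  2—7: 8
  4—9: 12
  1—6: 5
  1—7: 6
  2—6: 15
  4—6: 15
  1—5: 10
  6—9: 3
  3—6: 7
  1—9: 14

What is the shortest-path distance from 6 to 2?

15

Checking several routes:
6→3→8→2: 7 + 7 + 9 = 23
6→9→7→2: 3 + 11 + 8 = 22
6→9→8→2: 3 + 11 + 9 = 23
6→1→7→2: 5 + 6 + 8 = 19
6→2: 15
The minimum is 15.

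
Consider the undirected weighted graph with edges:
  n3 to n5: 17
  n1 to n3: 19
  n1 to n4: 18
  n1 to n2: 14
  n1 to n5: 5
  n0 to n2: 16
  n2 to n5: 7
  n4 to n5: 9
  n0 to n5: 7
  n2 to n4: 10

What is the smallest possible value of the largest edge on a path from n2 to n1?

Checking several routes:
n2-n1: max(14) = 14
n2-n0-n5-n1: max(16, 7, 5) = 16
n2-n5-n1: max(7, 5) = 7
n2-n4-n5-n1: max(10, 9, 5) = 10
n2-n4-n1: max(10, 18) = 18
n2-n0-n5-n4-n1: max(16, 7, 9, 18) = 18
Smallest bottleneck: 7.

7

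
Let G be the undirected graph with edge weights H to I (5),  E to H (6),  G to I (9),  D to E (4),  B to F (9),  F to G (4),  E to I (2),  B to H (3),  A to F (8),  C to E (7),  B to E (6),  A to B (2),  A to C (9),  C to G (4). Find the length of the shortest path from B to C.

Comparing a few candidate routes:
B -> E -> C: 6 + 7 = 13
B -> H -> I -> E -> C: 3 + 5 + 2 + 7 = 17
B -> F -> G -> C: 9 + 4 + 4 = 17
B -> H -> E -> C: 3 + 6 + 7 = 16
B -> A -> C: 2 + 9 = 11
The minimum is 11.

11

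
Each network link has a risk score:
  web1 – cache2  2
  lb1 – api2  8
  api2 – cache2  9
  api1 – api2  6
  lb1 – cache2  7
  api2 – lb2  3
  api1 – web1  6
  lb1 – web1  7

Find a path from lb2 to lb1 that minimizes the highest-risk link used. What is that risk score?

Some routes from lb2 to lb1:
lb2-api2-api1-web1-cache2-lb1: max(3, 6, 6, 2, 7) = 7
lb2-api2-api1-web1-lb1: max(3, 6, 6, 7) = 7
lb2-api2-lb1: max(3, 8) = 8
Smallest bottleneck: 7.

7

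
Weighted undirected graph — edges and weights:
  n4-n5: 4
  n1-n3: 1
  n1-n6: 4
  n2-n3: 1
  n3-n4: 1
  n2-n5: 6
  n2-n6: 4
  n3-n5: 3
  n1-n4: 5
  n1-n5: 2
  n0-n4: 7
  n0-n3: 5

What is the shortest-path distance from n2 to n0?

6

Comparing a few candidate routes:
n2→n3→n0: 1 + 5 = 6
n2→n3→n4→n0: 1 + 1 + 7 = 9
n2→n5→n1→n3→n0: 6 + 2 + 1 + 5 = 14
The minimum is 6.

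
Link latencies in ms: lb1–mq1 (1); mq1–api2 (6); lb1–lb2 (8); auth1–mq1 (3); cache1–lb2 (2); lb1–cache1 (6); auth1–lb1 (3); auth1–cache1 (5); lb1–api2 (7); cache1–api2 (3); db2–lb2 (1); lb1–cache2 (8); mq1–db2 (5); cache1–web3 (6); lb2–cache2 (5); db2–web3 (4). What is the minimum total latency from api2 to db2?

Some routes from api2 to db2:
api2-cache1-lb2-db2: 3 + 2 + 1 = 6
api2-lb1-mq1-db2: 7 + 1 + 5 = 13
api2-mq1-db2: 6 + 5 = 11
The minimum is 6 ms.

6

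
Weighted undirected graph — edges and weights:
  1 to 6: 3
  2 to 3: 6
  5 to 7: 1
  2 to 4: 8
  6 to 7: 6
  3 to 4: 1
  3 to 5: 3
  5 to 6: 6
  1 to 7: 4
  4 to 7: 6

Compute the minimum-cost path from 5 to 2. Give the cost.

Comparing a few candidate routes:
5-7-4-3-2: 1 + 6 + 1 + 6 = 14
5-3-2: 3 + 6 = 9
5-6-1-7-4-3-2: 6 + 3 + 4 + 6 + 1 + 6 = 26
5-7-4-2: 1 + 6 + 8 = 15
5-6-7-4-3-2: 6 + 6 + 6 + 1 + 6 = 25
5-3-4-2: 3 + 1 + 8 = 12
Shortest: 9.

9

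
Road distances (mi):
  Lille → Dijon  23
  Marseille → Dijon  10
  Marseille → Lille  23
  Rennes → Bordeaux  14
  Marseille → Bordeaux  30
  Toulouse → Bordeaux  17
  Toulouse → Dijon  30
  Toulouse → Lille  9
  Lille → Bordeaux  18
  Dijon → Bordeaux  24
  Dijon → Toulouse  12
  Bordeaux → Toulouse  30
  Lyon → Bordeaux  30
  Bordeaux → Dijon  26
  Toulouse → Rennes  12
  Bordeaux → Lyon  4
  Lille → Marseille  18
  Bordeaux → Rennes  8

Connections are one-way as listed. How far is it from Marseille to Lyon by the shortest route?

Checking several routes:
Marseille→Dijon→Toulouse→Rennes→Bordeaux→Lyon: 10 + 12 + 12 + 14 + 4 = 52
Marseille→Dijon→Toulouse→Bordeaux→Lyon: 10 + 12 + 17 + 4 = 43
Marseille→Lille→Bordeaux→Lyon: 23 + 18 + 4 = 45
Marseille→Bordeaux→Lyon: 30 + 4 = 34
Marseille→Dijon→Bordeaux→Lyon: 10 + 24 + 4 = 38
Shortest: 34 mi.

34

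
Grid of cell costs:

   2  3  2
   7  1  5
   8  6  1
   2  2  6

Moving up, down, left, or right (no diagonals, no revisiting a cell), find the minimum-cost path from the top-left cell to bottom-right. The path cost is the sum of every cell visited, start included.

Best path: (0,0) -> (0,1) -> (1,1) -> (1,2) -> (2,2) -> (3,2)
Cost: 2 + 3 + 1 + 5 + 1 + 6 = 18

18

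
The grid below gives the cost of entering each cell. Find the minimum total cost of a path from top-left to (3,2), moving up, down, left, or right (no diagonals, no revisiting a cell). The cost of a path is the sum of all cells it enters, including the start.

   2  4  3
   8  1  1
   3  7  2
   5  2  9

19

Cheapest: [0,0] → [0,1] → [1,1] → [1,2] → [2,2] → [3,2]
  2 + 4 + 1 + 1 + 2 + 9 = 19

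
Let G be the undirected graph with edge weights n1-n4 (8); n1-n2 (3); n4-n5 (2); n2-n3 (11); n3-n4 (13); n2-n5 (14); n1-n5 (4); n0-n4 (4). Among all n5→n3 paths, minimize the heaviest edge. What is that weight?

11

Candidate routes:
n5-n1-n2-n3: max(4, 3, 11) = 11
n5-n2-n3: max(14, 11) = 14
n5-n4-n1-n2-n3: max(2, 8, 3, 11) = 11
n5-n1-n4-n3: max(4, 8, 13) = 13
n5-n2-n1-n4-n3: max(14, 3, 8, 13) = 14
n5-n4-n3: max(2, 13) = 13
The minimum achievable maximum is 11.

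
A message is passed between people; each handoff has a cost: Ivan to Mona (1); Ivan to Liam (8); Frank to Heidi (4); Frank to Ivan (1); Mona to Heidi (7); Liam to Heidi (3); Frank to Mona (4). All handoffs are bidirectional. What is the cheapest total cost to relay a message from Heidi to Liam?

3

Checking several routes:
Heidi-Frank-Ivan-Liam: 4 + 1 + 8 = 13
Heidi-Frank-Mona-Ivan-Liam: 4 + 4 + 1 + 8 = 17
Heidi-Mona-Ivan-Liam: 7 + 1 + 8 = 16
Heidi-Liam: 3
Best route has total 3.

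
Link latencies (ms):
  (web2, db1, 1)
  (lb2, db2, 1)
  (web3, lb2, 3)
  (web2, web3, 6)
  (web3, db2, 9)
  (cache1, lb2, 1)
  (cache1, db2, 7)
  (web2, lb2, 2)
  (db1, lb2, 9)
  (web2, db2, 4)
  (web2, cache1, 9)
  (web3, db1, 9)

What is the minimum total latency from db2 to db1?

4

Some routes from db2 to db1:
db2 -> lb2 -> web3 -> web2 -> db1: 1 + 3 + 6 + 1 = 11
db2 -> lb2 -> db1: 1 + 9 = 10
db2 -> lb2 -> web2 -> db1: 1 + 2 + 1 = 4
db2 -> cache1 -> lb2 -> web2 -> db1: 7 + 1 + 2 + 1 = 11
db2 -> web2 -> db1: 4 + 1 = 5
Shortest: 4 ms.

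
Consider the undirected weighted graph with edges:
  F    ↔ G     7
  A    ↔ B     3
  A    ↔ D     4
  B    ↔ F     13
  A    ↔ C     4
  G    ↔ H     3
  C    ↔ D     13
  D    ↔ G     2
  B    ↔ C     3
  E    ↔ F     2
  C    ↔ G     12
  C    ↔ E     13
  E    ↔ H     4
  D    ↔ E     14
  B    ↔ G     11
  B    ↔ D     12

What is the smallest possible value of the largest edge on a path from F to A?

4

Comparing a few candidate routes:
F→E→H→G→D→A: max(2, 4, 3, 2, 4) = 4
F→G→D→A: max(7, 2, 4) = 7
F→G→B→A: max(7, 11, 3) = 11
Smallest bottleneck: 4.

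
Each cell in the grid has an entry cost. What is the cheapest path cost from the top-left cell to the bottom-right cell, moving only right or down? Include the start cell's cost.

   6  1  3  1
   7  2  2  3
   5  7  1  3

Best path: (0,0) (0,1) (1,1) (1,2) (2,2) (2,3)
Cost: 6 + 1 + 2 + 2 + 1 + 3 = 15
For comparison, the top-then-right route costs 17.

15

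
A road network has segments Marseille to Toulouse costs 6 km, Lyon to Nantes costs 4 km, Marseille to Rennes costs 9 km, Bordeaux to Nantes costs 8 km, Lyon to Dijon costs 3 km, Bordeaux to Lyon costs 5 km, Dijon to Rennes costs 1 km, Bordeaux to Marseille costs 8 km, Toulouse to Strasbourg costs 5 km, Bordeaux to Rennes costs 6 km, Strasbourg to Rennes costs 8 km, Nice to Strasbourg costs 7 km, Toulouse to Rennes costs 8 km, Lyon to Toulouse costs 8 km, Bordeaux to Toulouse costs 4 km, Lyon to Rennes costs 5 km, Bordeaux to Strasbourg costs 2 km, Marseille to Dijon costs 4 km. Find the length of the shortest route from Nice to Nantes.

17

A few of the Nice→Nantes routes:
Nice→Strasbourg→Bordeaux→Rennes→Dijon→Lyon→Nantes: 7 + 2 + 6 + 1 + 3 + 4 = 23
Nice→Strasbourg→Bordeaux→Lyon→Nantes: 7 + 2 + 5 + 4 = 18
Nice→Strasbourg→Bordeaux→Nantes: 7 + 2 + 8 = 17
Best route has total 17 km.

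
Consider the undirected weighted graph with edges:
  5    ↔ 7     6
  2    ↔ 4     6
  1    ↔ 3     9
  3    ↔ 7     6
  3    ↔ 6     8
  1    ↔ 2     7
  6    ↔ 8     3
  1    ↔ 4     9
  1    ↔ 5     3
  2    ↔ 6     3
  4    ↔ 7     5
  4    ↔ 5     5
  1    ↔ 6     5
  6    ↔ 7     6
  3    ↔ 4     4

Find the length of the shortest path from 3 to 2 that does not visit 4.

Some routes from 3 to 2 avoiding 4:
3-6-1-2: 8 + 5 + 7 = 20
3-6-2: 8 + 3 = 11
3-7-6-2: 6 + 6 + 3 = 15
3-1-2: 9 + 7 = 16
3-1-6-2: 9 + 5 + 3 = 17
The minimum is 11.

11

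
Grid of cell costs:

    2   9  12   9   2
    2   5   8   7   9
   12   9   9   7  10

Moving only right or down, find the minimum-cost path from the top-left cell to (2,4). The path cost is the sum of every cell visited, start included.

One optimal route is [0,0] [1,0] [1,1] [1,2] [1,3] [2,3] [2,4].
Its cost is 2 + 2 + 5 + 8 + 7 + 7 + 10 = 41.
For comparison, the top-then-right route costs 53.

41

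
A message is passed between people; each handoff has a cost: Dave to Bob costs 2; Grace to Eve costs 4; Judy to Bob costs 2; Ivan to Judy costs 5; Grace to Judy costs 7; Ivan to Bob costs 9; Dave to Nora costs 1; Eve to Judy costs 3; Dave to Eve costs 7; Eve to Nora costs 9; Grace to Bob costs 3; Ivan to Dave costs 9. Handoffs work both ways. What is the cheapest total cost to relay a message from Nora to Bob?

A few of the Nora→Bob routes:
Nora - Eve - Judy - Bob: 9 + 3 + 2 = 14
Nora - Dave - Bob: 1 + 2 = 3
Nora - Dave - Eve - Judy - Bob: 1 + 7 + 3 + 2 = 13
Shortest: 3.

3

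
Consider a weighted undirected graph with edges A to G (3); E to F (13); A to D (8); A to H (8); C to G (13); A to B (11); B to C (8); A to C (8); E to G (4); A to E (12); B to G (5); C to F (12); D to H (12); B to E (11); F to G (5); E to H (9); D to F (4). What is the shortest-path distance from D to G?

Comparing a few candidate routes:
D-A-G: 8 + 3 = 11
D-F-G: 4 + 5 = 9
D-H-A-G: 12 + 8 + 3 = 23
D-A-B-G: 8 + 11 + 5 = 24
D-F-E-G: 4 + 13 + 4 = 21
The minimum is 9.

9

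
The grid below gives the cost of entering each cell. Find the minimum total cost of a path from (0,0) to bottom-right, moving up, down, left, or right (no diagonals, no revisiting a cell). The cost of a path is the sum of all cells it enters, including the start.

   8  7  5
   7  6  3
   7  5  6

Path (0,0) → (0,1) → (0,2) → (1,2) → (2,2): 8 + 7 + 5 + 3 + 6 = 29.

29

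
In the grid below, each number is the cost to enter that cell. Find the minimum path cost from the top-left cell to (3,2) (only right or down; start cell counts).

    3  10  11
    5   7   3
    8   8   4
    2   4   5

Best path: r0c0 r1c0 r1c1 r1c2 r2c2 r3c2
Cost: 3 + 5 + 7 + 3 + 4 + 5 = 27
For comparison, the top-then-right route costs 36.

27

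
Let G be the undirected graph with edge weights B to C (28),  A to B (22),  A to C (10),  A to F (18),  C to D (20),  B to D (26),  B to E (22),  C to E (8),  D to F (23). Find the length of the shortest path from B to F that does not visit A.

Candidate routes:
B→D→F: 26 + 23 = 49
B→C→D→F: 28 + 20 + 23 = 71
B→E→C→D→F: 22 + 8 + 20 + 23 = 73
Best route has total 49.

49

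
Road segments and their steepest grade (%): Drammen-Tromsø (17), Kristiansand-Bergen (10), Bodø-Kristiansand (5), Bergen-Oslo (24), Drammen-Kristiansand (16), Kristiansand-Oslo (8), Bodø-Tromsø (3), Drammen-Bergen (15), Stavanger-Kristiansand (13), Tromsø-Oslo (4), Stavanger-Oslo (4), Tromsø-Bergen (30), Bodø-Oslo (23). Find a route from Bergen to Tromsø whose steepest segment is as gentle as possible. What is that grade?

10

Comparing a few candidate routes:
Bergen - Kristiansand - Stavanger - Oslo - Tromsø: max(10, 13, 4, 4) = 13
Bergen - Kristiansand - Oslo - Tromsø: max(10, 8, 4) = 10
Bergen - Kristiansand - Bodø - Tromsø: max(10, 5, 3) = 10
The minimum achievable maximum is 10%.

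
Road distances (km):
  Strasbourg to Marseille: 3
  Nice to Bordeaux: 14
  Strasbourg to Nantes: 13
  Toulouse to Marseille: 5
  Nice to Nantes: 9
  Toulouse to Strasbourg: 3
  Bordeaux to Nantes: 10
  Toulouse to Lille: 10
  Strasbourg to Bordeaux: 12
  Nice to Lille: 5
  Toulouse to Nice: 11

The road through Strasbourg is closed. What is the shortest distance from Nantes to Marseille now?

25

Paths from Nantes to Marseille avoiding Strasbourg:
Nantes→Bordeaux→Nice→Lille→Toulouse→Marseille: 10 + 14 + 5 + 10 + 5 = 44
Nantes→Bordeaux→Nice→Toulouse→Marseille: 10 + 14 + 11 + 5 = 40
Nantes→Nice→Lille→Toulouse→Marseille: 9 + 5 + 10 + 5 = 29
Nantes→Nice→Toulouse→Marseille: 9 + 11 + 5 = 25
Shortest: 25 km.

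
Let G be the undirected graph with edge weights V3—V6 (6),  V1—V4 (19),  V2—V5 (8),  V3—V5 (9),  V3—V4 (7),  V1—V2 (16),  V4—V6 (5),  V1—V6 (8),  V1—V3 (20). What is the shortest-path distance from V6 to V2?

23

Checking several routes:
V6 -> V1 -> V3 -> V5 -> V2: 8 + 20 + 9 + 8 = 45
V6 -> V3 -> V5 -> V2: 6 + 9 + 8 = 23
V6 -> V1 -> V2: 8 + 16 = 24
V6 -> V3 -> V1 -> V2: 6 + 20 + 16 = 42
V6 -> V4 -> V1 -> V2: 5 + 19 + 16 = 40
V6 -> V4 -> V3 -> V5 -> V2: 5 + 7 + 9 + 8 = 29
Shortest: 23.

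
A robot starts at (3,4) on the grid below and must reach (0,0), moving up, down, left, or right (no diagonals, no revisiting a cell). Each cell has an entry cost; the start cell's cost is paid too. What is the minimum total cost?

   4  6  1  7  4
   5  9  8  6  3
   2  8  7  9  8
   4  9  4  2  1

31

Best path: [3,4]→[3,3]→[3,2]→[3,1]→[3,0]→[2,0]→[1,0]→[0,0]
Cost: 1 + 2 + 4 + 9 + 4 + 2 + 5 + 4 = 31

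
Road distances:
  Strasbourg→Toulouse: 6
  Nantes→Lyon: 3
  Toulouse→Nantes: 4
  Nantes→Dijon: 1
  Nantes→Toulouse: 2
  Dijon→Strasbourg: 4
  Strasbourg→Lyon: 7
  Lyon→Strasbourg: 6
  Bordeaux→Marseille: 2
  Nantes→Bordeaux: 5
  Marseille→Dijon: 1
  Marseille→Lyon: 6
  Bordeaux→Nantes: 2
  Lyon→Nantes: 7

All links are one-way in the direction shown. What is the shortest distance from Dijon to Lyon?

11

Routes from Dijon to Lyon:
Dijon - Strasbourg - Toulouse - Nantes - Lyon: 4 + 6 + 4 + 3 = 17
Dijon - Strasbourg - Toulouse - Nantes - Bordeaux - Marseille - Lyon: 4 + 6 + 4 + 5 + 2 + 6 = 27
Dijon - Strasbourg - Lyon: 4 + 7 = 11
Best route has total 11.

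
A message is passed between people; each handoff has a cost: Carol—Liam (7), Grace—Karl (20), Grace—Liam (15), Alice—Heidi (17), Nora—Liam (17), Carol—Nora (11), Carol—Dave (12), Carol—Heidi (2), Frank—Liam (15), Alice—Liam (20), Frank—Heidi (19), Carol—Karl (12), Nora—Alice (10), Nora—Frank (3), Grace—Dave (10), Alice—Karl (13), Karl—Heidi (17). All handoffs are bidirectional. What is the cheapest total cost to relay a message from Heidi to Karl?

Some routes from Heidi to Karl:
Heidi -> Karl: 17
Heidi -> Carol -> Nora -> Alice -> Karl: 2 + 11 + 10 + 13 = 36
Heidi -> Carol -> Karl: 2 + 12 = 14
Heidi -> Carol -> Liam -> Alice -> Karl: 2 + 7 + 20 + 13 = 42
Heidi -> Alice -> Karl: 17 + 13 = 30
Heidi -> Carol -> Liam -> Grace -> Karl: 2 + 7 + 15 + 20 = 44
The minimum is 14.

14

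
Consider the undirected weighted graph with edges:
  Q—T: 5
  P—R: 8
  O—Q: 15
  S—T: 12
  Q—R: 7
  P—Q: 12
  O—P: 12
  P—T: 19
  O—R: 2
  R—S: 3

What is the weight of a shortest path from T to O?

Checking several routes:
T→Q→O: 5 + 15 = 20
T→S→R→O: 12 + 3 + 2 = 17
T→Q→P→R→O: 5 + 12 + 8 + 2 = 27
T→Q→R→O: 5 + 7 + 2 = 14
T→Q→P→O: 5 + 12 + 12 = 29
Shortest: 14.

14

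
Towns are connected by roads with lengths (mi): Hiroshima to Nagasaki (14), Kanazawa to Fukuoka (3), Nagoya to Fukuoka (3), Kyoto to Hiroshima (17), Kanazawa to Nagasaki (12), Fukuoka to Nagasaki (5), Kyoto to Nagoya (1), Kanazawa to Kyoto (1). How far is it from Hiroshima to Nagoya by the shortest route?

18

Some routes from Hiroshima to Nagoya:
Hiroshima-Kyoto-Nagoya: 17 + 1 = 18
Hiroshima-Nagasaki-Fukuoka-Nagoya: 14 + 5 + 3 = 22
Hiroshima-Nagasaki-Fukuoka-Kanazawa-Kyoto-Nagoya: 14 + 5 + 3 + 1 + 1 = 24
Hiroshima-Kyoto-Kanazawa-Fukuoka-Nagoya: 17 + 1 + 3 + 3 = 24
Shortest: 18 mi.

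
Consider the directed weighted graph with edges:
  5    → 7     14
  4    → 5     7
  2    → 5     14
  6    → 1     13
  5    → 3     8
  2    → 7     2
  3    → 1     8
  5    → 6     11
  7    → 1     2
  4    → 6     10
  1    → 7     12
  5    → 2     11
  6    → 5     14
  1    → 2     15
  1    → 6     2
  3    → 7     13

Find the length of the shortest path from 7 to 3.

Paths from 7 to 3:
7-1-6-5-3: 2 + 2 + 14 + 8 = 26
7-1-2-5-3: 2 + 15 + 14 + 8 = 39
Best route has total 26.

26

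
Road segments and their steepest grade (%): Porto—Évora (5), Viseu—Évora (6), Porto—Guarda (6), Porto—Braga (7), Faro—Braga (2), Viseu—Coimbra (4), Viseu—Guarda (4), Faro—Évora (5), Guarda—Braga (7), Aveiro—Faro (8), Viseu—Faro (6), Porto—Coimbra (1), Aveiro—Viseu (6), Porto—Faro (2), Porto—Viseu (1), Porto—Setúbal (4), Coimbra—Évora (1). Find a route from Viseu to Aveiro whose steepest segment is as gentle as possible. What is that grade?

6

A few of the Viseu→Aveiro routes:
Viseu → Évora → Coimbra → Porto → Guarda → Braga → Faro → Aveiro: max(6, 1, 1, 6, 7, 2, 8) = 8
Viseu → Évora → Coimbra → Porto → Faro → Aveiro: max(6, 1, 1, 2, 8) = 8
Viseu → Évora → Faro → Aveiro: max(6, 5, 8) = 8
Viseu → Aveiro: max(6) = 6
Viseu → Évora → Coimbra → Porto → Braga → Faro → Aveiro: max(6, 1, 1, 7, 2, 8) = 8
Best route has worst link 6%.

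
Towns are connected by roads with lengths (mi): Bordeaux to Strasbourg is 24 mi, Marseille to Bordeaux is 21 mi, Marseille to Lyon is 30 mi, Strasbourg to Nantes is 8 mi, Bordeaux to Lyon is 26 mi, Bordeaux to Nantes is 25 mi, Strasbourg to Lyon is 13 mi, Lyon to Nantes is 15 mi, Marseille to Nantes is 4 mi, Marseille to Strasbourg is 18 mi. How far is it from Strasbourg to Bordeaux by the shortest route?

Some routes from Strasbourg to Bordeaux:
Strasbourg → Nantes → Bordeaux: 8 + 25 = 33
Strasbourg → Nantes → Marseille → Bordeaux: 8 + 4 + 21 = 33
Strasbourg → Bordeaux: 24
Shortest: 24 mi.

24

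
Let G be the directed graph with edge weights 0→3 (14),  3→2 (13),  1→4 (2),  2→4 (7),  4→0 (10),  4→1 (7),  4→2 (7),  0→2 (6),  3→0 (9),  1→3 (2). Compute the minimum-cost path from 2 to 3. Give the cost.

Candidate routes:
2 -> 4 -> 1 -> 3: 7 + 7 + 2 = 16
2 -> 4 -> 0 -> 3: 7 + 10 + 14 = 31
Shortest: 16.

16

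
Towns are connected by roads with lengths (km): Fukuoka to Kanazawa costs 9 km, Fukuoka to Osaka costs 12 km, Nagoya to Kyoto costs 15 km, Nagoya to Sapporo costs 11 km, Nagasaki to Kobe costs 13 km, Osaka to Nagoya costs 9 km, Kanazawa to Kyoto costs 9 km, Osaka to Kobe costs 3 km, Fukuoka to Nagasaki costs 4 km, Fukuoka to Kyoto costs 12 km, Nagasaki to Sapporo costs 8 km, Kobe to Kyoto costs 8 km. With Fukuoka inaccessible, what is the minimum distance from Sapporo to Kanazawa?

Paths from Sapporo to Kanazawa avoiding Fukuoka:
Sapporo→Nagasaki→Kobe→Kyoto→Kanazawa: 8 + 13 + 8 + 9 = 38
Sapporo→Nagoya→Osaka→Kobe→Kyoto→Kanazawa: 11 + 9 + 3 + 8 + 9 = 40
Sapporo→Nagasaki→Kobe→Osaka→Nagoya→Kyoto→Kanazawa: 8 + 13 + 3 + 9 + 15 + 9 = 57
Sapporo→Nagoya→Kyoto→Kanazawa: 11 + 15 + 9 = 35
The minimum is 35 km.

35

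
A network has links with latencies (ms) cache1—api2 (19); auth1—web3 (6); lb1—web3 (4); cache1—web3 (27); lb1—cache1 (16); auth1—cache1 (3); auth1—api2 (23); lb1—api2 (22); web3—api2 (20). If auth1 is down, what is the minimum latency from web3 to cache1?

Some routes from web3 to cache1 avoiding auth1:
web3 - lb1 - cache1: 4 + 16 = 20
web3 - cache1: 27
web3 - api2 - cache1: 20 + 19 = 39
The minimum is 20 ms.

20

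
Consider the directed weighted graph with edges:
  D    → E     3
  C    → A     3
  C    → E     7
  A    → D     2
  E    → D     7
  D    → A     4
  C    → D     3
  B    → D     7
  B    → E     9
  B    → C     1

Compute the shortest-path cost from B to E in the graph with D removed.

8

Routes from B to E avoiding D:
B→C→E: 1 + 7 = 8
B→E: 9
Best route has total 8.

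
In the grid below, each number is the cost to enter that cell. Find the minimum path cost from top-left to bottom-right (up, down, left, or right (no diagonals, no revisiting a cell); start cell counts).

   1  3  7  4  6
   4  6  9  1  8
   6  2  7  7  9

Path [0,0] -> [0,1] -> [0,2] -> [0,3] -> [1,3] -> [2,3] -> [2,4]: 1 + 3 + 7 + 4 + 1 + 7 + 9 = 32.

32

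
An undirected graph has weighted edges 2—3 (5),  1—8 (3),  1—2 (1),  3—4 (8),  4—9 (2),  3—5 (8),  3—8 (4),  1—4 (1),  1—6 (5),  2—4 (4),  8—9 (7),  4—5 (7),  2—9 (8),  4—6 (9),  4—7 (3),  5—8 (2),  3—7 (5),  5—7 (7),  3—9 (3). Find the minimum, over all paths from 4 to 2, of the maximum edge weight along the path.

A few of the 4→2 routes:
4→2: max(4) = 4
4→1→2: max(1, 1) = 1
4→7→3→8→1→2: max(3, 5, 4, 3, 1) = 5
4→9→3→8→1→2: max(2, 3, 4, 3, 1) = 4
4→7→3→2: max(3, 5, 5) = 5
Best route has worst link 1.

1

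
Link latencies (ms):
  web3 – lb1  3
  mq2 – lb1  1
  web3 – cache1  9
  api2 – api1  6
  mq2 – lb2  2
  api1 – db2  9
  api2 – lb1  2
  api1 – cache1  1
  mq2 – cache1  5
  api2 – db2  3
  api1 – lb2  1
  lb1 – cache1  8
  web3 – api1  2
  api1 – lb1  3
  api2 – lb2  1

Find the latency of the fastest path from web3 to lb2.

Comparing a few candidate routes:
web3 - lb1 - mq2 - lb2: 3 + 1 + 2 = 6
web3 - api1 - lb2: 2 + 1 = 3
web3 - lb1 - api2 - lb2: 3 + 2 + 1 = 6
Shortest: 3 ms.

3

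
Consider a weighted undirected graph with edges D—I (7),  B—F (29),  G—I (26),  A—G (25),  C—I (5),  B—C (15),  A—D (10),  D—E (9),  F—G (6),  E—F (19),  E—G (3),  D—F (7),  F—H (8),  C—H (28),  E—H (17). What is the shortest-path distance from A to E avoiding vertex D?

28

Some routes from A to E avoiding D:
A→G→F→H→E: 25 + 6 + 8 + 17 = 56
A→G→F→E: 25 + 6 + 19 = 50
A→G→I→C→H→E: 25 + 26 + 5 + 28 + 17 = 101
A→G→E: 25 + 3 = 28
Best route has total 28.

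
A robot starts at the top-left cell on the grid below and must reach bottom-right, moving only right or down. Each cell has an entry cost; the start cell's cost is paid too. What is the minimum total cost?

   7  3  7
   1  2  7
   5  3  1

Take (0,0) (1,0) (1,1) (2,1) (2,2) for a total of 7 + 1 + 2 + 3 + 1 = 14.

14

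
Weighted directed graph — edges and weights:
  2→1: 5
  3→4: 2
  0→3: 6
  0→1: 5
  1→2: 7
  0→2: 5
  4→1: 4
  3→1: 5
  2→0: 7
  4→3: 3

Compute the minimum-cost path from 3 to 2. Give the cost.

Routes from 3 to 2:
3 - 1 - 2: 5 + 7 = 12
3 - 4 - 1 - 2: 2 + 4 + 7 = 13
The minimum is 12.

12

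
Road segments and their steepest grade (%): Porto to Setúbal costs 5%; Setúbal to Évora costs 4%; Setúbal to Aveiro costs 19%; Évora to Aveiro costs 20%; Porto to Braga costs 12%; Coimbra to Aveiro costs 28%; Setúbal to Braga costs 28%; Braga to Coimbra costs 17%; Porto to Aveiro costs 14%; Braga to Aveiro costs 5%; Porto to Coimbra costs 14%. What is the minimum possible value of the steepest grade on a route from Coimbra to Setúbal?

14

A few of the Coimbra→Setúbal routes:
Coimbra→Porto→Setúbal: max(14, 5) = 14
Coimbra→Braga→Porto→Aveiro→Setúbal: max(17, 12, 14, 19) = 19
Coimbra→Braga→Aveiro→Porto→Setúbal: max(17, 5, 14, 5) = 17
Coimbra→Braga→Porto→Setúbal: max(17, 12, 5) = 17
Smallest bottleneck: 14%.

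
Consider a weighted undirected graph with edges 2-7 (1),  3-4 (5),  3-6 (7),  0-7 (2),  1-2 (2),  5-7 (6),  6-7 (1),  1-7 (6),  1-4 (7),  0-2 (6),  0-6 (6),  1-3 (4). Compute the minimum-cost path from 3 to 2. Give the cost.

Checking several routes:
3-4-1-2: 5 + 7 + 2 = 14
3-6-0-7-2: 7 + 6 + 2 + 1 = 16
3-1-2: 4 + 2 = 6
3-6-7-2: 7 + 1 + 1 = 9
3-1-7-2: 4 + 6 + 1 = 11
3-6-7-0-2: 7 + 1 + 2 + 6 = 16
The minimum is 6.

6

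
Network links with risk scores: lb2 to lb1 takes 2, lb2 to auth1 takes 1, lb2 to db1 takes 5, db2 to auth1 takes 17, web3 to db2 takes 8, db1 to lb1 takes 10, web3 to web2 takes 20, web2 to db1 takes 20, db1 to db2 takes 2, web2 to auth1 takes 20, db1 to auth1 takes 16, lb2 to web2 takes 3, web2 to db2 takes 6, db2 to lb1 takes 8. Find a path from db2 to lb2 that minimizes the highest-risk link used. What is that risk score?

5

Comparing a few candidate routes:
db2 - lb1 - lb2: max(8, 2) = 8
db2 - db1 - lb2: max(2, 5) = 5
db2 - web2 - lb2: max(6, 3) = 6
Best route has worst link 5.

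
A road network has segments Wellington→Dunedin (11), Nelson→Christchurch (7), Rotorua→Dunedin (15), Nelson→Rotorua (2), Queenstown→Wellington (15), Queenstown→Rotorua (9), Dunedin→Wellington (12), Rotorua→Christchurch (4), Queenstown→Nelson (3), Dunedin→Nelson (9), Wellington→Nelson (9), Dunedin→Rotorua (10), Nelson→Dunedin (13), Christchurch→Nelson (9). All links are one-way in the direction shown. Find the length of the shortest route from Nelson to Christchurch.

6

Candidate routes:
Nelson -> Dunedin -> Rotorua -> Christchurch: 13 + 10 + 4 = 27
Nelson -> Christchurch: 7
Nelson -> Rotorua -> Christchurch: 2 + 4 = 6
The minimum is 6 km.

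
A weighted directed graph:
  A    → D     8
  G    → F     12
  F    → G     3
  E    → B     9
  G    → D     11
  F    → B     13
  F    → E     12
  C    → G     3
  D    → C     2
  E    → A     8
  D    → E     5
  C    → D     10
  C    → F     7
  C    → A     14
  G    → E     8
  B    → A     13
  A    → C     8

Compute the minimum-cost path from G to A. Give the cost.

Some routes from G to A:
G→E→A: 8 + 8 = 16
G→D→C→A: 11 + 2 + 14 = 27
G→F→E→A: 12 + 12 + 8 = 32
G→D→E→A: 11 + 5 + 8 = 24
G→E→B→A: 8 + 9 + 13 = 30
Shortest: 16.

16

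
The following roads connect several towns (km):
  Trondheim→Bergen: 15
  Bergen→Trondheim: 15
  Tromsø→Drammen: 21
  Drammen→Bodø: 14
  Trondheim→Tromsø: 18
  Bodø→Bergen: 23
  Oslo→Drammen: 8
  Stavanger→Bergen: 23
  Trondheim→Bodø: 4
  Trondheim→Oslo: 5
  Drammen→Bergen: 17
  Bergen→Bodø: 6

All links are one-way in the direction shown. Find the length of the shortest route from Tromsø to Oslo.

Paths from Tromsø to Oslo:
Tromsø - Drammen - Bodø - Bergen - Trondheim - Oslo: 21 + 14 + 23 + 15 + 5 = 78
Tromsø - Drammen - Bergen - Trondheim - Oslo: 21 + 17 + 15 + 5 = 58
Best route has total 58 km.

58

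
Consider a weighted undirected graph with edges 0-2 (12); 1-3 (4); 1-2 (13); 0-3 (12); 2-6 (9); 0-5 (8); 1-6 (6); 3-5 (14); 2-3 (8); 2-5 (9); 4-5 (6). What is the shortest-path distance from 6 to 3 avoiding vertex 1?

A few of the 6→3 routes:
6 → 2 → 5 → 0 → 3: 9 + 9 + 8 + 12 = 38
6 → 2 → 3: 9 + 8 = 17
6 → 2 → 0 → 3: 9 + 12 + 12 = 33
6 → 2 → 5 → 3: 9 + 9 + 14 = 32
Shortest: 17.

17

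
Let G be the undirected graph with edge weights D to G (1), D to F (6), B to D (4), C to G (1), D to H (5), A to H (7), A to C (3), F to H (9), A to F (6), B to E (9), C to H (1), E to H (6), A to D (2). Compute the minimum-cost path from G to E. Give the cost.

Checking several routes:
G - D - A - H - E: 1 + 2 + 7 + 6 = 16
G - D - A - C - H - E: 1 + 2 + 3 + 1 + 6 = 13
G - D - B - E: 1 + 4 + 9 = 14
G - C - H - E: 1 + 1 + 6 = 8
G - D - H - E: 1 + 5 + 6 = 12
The minimum is 8.

8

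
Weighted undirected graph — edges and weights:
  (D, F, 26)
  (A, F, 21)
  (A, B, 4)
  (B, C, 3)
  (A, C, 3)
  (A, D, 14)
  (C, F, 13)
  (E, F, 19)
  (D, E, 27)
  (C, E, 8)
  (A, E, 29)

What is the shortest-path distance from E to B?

Some routes from E to B:
E -> C -> B: 8 + 3 = 11
E -> F -> C -> A -> B: 19 + 13 + 3 + 4 = 39
E -> A -> B: 29 + 4 = 33
E -> F -> C -> B: 19 + 13 + 3 = 35
E -> C -> A -> B: 8 + 3 + 4 = 15
E -> A -> C -> B: 29 + 3 + 3 = 35
Best route has total 11.

11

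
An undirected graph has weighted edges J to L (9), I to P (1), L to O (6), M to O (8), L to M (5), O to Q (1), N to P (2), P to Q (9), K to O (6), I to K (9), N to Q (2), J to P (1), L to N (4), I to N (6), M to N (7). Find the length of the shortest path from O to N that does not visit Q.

Some routes from O to N avoiding Q:
O→L→M→N: 6 + 5 + 7 = 18
O→M→L→N: 8 + 5 + 4 = 17
O→L→N: 6 + 4 = 10
O→M→N: 8 + 7 = 15
O→L→J→P→N: 6 + 9 + 1 + 2 = 18
The minimum is 10.

10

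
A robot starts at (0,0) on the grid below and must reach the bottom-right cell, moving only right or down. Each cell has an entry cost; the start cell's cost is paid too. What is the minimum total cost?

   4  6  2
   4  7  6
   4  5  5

22

Take r0c0 r1c0 r2c0 r2c1 r2c2 for a total of 4 + 4 + 4 + 5 + 5 = 22.
(Top row then right column would cost 23.)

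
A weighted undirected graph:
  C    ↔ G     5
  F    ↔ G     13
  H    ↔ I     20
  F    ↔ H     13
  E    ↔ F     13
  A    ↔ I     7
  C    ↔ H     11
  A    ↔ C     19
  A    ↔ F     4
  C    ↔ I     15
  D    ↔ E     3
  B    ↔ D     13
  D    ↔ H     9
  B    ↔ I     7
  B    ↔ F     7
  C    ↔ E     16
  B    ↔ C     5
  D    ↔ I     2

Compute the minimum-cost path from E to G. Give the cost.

A few of the E→G routes:
E-D-B-C-G: 3 + 13 + 5 + 5 = 26
E-D-I-B-C-G: 3 + 2 + 7 + 5 + 5 = 22
E-C-G: 16 + 5 = 21
E-D-I-C-G: 3 + 2 + 15 + 5 = 25
Shortest: 21.

21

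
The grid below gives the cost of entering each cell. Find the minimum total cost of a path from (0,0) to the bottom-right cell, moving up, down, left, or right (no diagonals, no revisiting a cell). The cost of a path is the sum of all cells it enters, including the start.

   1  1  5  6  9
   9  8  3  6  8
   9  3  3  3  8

One optimal route is [0,0]→[0,1]→[0,2]→[1,2]→[2,2]→[2,3]→[2,4].
Its cost is 1 + 1 + 5 + 3 + 3 + 3 + 8 = 24.

24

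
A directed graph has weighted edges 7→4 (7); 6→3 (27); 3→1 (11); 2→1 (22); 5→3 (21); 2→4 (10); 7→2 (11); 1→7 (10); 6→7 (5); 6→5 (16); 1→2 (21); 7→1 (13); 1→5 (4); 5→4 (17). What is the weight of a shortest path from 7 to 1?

13

Candidate routes:
7→1: 13
7→2→1: 11 + 22 = 33
Best route has total 13.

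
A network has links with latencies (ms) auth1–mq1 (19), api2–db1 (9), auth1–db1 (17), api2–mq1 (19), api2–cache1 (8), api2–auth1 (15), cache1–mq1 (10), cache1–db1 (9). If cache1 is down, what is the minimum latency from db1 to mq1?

28

Paths from db1 to mq1 avoiding cache1:
db1 → auth1 → mq1: 17 + 19 = 36
db1 → auth1 → api2 → mq1: 17 + 15 + 19 = 51
db1 → api2 → mq1: 9 + 19 = 28
db1 → api2 → auth1 → mq1: 9 + 15 + 19 = 43
Shortest: 28 ms.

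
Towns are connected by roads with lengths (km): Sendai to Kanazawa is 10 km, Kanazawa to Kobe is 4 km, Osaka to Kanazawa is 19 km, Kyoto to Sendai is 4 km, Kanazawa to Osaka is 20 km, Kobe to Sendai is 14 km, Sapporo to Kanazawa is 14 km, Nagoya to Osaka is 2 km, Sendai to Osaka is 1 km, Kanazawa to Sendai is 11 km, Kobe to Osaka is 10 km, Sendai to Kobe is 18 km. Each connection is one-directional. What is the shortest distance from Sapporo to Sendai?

Candidate routes:
Sapporo → Kanazawa → Sendai: 14 + 11 = 25
Sapporo → Kanazawa → Kobe → Sendai: 14 + 4 + 14 = 32
Best route has total 25 km.

25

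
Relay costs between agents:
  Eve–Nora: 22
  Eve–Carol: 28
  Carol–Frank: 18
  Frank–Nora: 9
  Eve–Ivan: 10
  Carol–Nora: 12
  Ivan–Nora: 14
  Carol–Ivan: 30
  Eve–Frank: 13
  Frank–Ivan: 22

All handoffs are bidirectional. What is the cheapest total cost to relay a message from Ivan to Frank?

A few of the Ivan→Frank routes:
Ivan -> Nora -> Frank: 14 + 9 = 23
Ivan -> Frank: 22
Ivan -> Eve -> Frank: 10 + 13 = 23
Shortest: 22.

22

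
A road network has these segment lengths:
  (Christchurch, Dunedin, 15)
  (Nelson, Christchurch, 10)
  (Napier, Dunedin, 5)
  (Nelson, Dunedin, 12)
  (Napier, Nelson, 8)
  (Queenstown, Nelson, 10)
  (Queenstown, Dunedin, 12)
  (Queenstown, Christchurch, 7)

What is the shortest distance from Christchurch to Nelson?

10

A few of the Christchurch→Nelson routes:
Christchurch -> Dunedin -> Nelson: 15 + 12 = 27
Christchurch -> Queenstown -> Dunedin -> Nelson: 7 + 12 + 12 = 31
Christchurch -> Queenstown -> Dunedin -> Napier -> Nelson: 7 + 12 + 5 + 8 = 32
Christchurch -> Nelson: 10
Christchurch -> Dunedin -> Napier -> Nelson: 15 + 5 + 8 = 28
Christchurch -> Queenstown -> Nelson: 7 + 10 = 17
Shortest: 10.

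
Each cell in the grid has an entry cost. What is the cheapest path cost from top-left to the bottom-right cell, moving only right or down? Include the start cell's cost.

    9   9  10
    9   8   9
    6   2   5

31

Cheapest: (0,0)→(1,0)→(2,0)→(2,1)→(2,2)
  9 + 9 + 6 + 2 + 5 = 31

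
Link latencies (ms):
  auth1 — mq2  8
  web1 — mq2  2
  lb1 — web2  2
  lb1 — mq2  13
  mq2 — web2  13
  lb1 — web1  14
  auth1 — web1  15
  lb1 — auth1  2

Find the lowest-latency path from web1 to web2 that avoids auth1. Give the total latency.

15

Routes from web1 to web2 avoiding auth1:
web1 → lb1 → mq2 → web2: 14 + 13 + 13 = 40
web1 → lb1 → web2: 14 + 2 = 16
web1 → mq2 → web2: 2 + 13 = 15
web1 → mq2 → lb1 → web2: 2 + 13 + 2 = 17
Best route has total 15 ms.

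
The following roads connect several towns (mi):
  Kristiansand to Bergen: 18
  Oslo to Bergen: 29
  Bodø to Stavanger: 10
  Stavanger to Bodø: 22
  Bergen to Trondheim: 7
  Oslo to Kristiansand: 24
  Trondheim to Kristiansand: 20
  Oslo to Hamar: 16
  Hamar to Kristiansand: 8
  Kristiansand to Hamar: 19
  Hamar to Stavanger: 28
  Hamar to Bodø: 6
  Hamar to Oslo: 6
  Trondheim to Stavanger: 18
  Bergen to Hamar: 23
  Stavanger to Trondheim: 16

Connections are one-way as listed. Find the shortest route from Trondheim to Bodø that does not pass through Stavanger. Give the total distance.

45

Candidate routes:
Trondheim -> Kristiansand -> Hamar -> Bodø: 20 + 19 + 6 = 45
Trondheim -> Kristiansand -> Bergen -> Hamar -> Bodø: 20 + 18 + 23 + 6 = 67
Best route has total 45 mi.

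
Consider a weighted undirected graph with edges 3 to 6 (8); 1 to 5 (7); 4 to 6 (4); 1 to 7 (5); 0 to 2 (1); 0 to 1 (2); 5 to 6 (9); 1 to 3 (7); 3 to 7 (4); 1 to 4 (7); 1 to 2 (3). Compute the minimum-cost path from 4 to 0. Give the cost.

9

Some routes from 4 to 0:
4-1-2-0: 7 + 3 + 1 = 11
4-6-3-1-0: 4 + 8 + 7 + 2 = 21
4-1-0: 7 + 2 = 9
Shortest: 9.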